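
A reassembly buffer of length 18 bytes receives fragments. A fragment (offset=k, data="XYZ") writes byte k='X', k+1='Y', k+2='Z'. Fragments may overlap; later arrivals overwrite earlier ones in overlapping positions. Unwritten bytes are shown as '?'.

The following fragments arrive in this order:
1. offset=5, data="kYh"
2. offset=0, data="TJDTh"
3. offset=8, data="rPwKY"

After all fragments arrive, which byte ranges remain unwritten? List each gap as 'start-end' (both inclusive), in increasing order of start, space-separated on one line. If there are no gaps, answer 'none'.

Fragment 1: offset=5 len=3
Fragment 2: offset=0 len=5
Fragment 3: offset=8 len=5
Gaps: 13-17

Answer: 13-17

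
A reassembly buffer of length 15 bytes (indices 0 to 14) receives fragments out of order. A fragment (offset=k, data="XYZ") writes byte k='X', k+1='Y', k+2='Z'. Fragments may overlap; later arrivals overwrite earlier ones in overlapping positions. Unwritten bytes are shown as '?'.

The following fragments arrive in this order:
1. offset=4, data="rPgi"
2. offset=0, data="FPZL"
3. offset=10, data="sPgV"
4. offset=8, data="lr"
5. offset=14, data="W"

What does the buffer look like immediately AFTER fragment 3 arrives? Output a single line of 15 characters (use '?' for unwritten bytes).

Answer: FPZLrPgi??sPgV?

Derivation:
Fragment 1: offset=4 data="rPgi" -> buffer=????rPgi???????
Fragment 2: offset=0 data="FPZL" -> buffer=FPZLrPgi???????
Fragment 3: offset=10 data="sPgV" -> buffer=FPZLrPgi??sPgV?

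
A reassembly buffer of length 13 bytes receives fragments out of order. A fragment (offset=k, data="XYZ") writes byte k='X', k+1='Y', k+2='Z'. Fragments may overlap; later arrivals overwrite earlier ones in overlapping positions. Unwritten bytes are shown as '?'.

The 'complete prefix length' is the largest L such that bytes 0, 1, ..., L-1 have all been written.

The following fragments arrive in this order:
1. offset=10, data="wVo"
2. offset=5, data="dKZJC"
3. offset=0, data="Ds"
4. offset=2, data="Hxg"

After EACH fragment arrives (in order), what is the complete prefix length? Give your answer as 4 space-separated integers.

Fragment 1: offset=10 data="wVo" -> buffer=??????????wVo -> prefix_len=0
Fragment 2: offset=5 data="dKZJC" -> buffer=?????dKZJCwVo -> prefix_len=0
Fragment 3: offset=0 data="Ds" -> buffer=Ds???dKZJCwVo -> prefix_len=2
Fragment 4: offset=2 data="Hxg" -> buffer=DsHxgdKZJCwVo -> prefix_len=13

Answer: 0 0 2 13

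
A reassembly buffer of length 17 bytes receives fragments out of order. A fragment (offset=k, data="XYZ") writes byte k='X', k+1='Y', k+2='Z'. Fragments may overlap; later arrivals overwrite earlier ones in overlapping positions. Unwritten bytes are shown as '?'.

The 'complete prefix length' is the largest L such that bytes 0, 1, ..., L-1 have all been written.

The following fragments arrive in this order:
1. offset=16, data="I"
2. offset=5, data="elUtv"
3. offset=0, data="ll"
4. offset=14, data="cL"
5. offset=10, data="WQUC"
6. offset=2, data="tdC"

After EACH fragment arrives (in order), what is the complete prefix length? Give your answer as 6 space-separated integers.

Fragment 1: offset=16 data="I" -> buffer=????????????????I -> prefix_len=0
Fragment 2: offset=5 data="elUtv" -> buffer=?????elUtv??????I -> prefix_len=0
Fragment 3: offset=0 data="ll" -> buffer=ll???elUtv??????I -> prefix_len=2
Fragment 4: offset=14 data="cL" -> buffer=ll???elUtv????cLI -> prefix_len=2
Fragment 5: offset=10 data="WQUC" -> buffer=ll???elUtvWQUCcLI -> prefix_len=2
Fragment 6: offset=2 data="tdC" -> buffer=lltdCelUtvWQUCcLI -> prefix_len=17

Answer: 0 0 2 2 2 17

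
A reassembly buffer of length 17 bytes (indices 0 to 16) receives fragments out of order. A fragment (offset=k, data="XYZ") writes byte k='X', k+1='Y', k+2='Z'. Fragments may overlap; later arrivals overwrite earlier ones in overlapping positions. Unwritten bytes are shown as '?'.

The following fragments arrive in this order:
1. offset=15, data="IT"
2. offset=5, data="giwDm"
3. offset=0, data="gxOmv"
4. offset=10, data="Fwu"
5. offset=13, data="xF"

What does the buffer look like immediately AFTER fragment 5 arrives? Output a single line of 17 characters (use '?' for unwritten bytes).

Fragment 1: offset=15 data="IT" -> buffer=???????????????IT
Fragment 2: offset=5 data="giwDm" -> buffer=?????giwDm?????IT
Fragment 3: offset=0 data="gxOmv" -> buffer=gxOmvgiwDm?????IT
Fragment 4: offset=10 data="Fwu" -> buffer=gxOmvgiwDmFwu??IT
Fragment 5: offset=13 data="xF" -> buffer=gxOmvgiwDmFwuxFIT

Answer: gxOmvgiwDmFwuxFIT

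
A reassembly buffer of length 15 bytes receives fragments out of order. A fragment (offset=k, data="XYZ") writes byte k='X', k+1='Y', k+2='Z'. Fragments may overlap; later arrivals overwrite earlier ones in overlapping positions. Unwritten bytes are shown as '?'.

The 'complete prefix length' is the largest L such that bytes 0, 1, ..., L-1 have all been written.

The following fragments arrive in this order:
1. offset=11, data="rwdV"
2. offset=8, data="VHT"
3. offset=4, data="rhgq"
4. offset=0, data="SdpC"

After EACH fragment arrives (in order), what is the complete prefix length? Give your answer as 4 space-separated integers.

Answer: 0 0 0 15

Derivation:
Fragment 1: offset=11 data="rwdV" -> buffer=???????????rwdV -> prefix_len=0
Fragment 2: offset=8 data="VHT" -> buffer=????????VHTrwdV -> prefix_len=0
Fragment 3: offset=4 data="rhgq" -> buffer=????rhgqVHTrwdV -> prefix_len=0
Fragment 4: offset=0 data="SdpC" -> buffer=SdpCrhgqVHTrwdV -> prefix_len=15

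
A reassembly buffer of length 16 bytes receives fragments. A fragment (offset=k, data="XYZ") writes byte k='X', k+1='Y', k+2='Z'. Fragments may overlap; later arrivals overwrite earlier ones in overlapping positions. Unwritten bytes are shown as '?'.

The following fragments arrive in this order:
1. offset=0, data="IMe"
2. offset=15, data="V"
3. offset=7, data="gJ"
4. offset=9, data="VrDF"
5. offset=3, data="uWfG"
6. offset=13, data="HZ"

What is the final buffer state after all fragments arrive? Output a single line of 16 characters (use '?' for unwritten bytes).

Fragment 1: offset=0 data="IMe" -> buffer=IMe?????????????
Fragment 2: offset=15 data="V" -> buffer=IMe????????????V
Fragment 3: offset=7 data="gJ" -> buffer=IMe????gJ??????V
Fragment 4: offset=9 data="VrDF" -> buffer=IMe????gJVrDF??V
Fragment 5: offset=3 data="uWfG" -> buffer=IMeuWfGgJVrDF??V
Fragment 6: offset=13 data="HZ" -> buffer=IMeuWfGgJVrDFHZV

Answer: IMeuWfGgJVrDFHZV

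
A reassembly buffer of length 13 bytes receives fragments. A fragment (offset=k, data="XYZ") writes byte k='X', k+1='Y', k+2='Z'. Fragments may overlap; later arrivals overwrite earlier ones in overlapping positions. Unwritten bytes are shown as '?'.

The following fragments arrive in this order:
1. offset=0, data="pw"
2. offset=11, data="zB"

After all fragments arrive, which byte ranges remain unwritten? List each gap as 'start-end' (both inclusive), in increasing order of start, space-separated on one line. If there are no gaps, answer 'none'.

Answer: 2-10

Derivation:
Fragment 1: offset=0 len=2
Fragment 2: offset=11 len=2
Gaps: 2-10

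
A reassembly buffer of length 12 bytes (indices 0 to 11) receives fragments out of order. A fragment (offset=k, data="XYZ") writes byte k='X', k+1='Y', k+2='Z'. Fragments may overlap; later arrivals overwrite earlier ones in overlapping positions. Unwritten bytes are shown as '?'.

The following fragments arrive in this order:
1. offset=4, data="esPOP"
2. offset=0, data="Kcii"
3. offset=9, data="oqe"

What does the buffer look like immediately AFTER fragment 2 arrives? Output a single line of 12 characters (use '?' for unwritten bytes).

Answer: KciiesPOP???

Derivation:
Fragment 1: offset=4 data="esPOP" -> buffer=????esPOP???
Fragment 2: offset=0 data="Kcii" -> buffer=KciiesPOP???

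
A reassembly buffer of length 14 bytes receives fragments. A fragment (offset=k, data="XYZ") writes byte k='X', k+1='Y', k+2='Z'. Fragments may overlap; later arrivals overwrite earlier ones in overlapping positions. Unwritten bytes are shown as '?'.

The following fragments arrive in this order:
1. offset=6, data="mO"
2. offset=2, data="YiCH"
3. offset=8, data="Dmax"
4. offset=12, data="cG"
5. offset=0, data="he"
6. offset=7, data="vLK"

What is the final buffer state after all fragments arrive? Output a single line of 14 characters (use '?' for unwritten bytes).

Fragment 1: offset=6 data="mO" -> buffer=??????mO??????
Fragment 2: offset=2 data="YiCH" -> buffer=??YiCHmO??????
Fragment 3: offset=8 data="Dmax" -> buffer=??YiCHmODmax??
Fragment 4: offset=12 data="cG" -> buffer=??YiCHmODmaxcG
Fragment 5: offset=0 data="he" -> buffer=heYiCHmODmaxcG
Fragment 6: offset=7 data="vLK" -> buffer=heYiCHmvLKaxcG

Answer: heYiCHmvLKaxcG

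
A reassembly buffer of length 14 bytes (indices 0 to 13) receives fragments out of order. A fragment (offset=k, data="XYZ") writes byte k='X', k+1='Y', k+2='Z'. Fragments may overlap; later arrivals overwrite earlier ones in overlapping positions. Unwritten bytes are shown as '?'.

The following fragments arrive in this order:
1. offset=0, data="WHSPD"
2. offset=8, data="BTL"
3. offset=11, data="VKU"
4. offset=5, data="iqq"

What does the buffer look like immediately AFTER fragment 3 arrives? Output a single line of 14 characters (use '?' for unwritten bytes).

Answer: WHSPD???BTLVKU

Derivation:
Fragment 1: offset=0 data="WHSPD" -> buffer=WHSPD?????????
Fragment 2: offset=8 data="BTL" -> buffer=WHSPD???BTL???
Fragment 3: offset=11 data="VKU" -> buffer=WHSPD???BTLVKU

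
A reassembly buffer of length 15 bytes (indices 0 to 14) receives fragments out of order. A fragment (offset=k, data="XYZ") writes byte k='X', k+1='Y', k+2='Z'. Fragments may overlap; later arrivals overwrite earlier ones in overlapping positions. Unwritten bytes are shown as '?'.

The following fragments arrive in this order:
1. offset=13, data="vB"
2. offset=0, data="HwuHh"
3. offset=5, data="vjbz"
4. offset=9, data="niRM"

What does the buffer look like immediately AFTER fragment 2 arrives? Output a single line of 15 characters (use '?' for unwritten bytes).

Fragment 1: offset=13 data="vB" -> buffer=?????????????vB
Fragment 2: offset=0 data="HwuHh" -> buffer=HwuHh????????vB

Answer: HwuHh????????vB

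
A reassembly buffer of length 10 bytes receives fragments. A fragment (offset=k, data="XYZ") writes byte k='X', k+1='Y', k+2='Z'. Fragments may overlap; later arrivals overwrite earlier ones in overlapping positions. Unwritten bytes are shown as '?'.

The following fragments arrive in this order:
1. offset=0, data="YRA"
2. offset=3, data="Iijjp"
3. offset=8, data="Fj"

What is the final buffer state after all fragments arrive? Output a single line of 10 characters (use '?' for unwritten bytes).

Fragment 1: offset=0 data="YRA" -> buffer=YRA???????
Fragment 2: offset=3 data="Iijjp" -> buffer=YRAIijjp??
Fragment 3: offset=8 data="Fj" -> buffer=YRAIijjpFj

Answer: YRAIijjpFj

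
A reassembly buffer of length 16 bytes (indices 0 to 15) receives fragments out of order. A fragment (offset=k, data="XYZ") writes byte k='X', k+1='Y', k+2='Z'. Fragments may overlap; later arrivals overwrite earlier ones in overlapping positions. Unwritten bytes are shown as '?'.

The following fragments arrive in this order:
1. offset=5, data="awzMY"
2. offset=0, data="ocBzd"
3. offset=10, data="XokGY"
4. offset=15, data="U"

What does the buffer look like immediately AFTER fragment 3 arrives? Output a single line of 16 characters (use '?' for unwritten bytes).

Answer: ocBzdawzMYXokGY?

Derivation:
Fragment 1: offset=5 data="awzMY" -> buffer=?????awzMY??????
Fragment 2: offset=0 data="ocBzd" -> buffer=ocBzdawzMY??????
Fragment 3: offset=10 data="XokGY" -> buffer=ocBzdawzMYXokGY?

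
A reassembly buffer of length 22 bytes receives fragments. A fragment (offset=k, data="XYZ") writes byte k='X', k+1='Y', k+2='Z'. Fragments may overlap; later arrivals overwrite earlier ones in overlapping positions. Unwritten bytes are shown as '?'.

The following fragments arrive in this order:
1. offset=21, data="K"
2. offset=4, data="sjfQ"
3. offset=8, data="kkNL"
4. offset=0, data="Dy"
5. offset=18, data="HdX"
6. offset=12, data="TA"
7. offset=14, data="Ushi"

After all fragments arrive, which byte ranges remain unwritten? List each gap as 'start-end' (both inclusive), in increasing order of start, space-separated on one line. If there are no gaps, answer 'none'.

Fragment 1: offset=21 len=1
Fragment 2: offset=4 len=4
Fragment 3: offset=8 len=4
Fragment 4: offset=0 len=2
Fragment 5: offset=18 len=3
Fragment 6: offset=12 len=2
Fragment 7: offset=14 len=4
Gaps: 2-3

Answer: 2-3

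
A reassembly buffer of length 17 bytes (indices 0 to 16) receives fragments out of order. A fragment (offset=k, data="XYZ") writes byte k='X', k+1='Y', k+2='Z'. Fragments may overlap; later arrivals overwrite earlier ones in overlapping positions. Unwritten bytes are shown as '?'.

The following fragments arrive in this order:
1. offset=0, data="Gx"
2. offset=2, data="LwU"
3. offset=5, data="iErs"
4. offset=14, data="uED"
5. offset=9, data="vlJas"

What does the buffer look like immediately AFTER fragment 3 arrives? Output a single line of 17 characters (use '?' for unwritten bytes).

Fragment 1: offset=0 data="Gx" -> buffer=Gx???????????????
Fragment 2: offset=2 data="LwU" -> buffer=GxLwU????????????
Fragment 3: offset=5 data="iErs" -> buffer=GxLwUiErs????????

Answer: GxLwUiErs????????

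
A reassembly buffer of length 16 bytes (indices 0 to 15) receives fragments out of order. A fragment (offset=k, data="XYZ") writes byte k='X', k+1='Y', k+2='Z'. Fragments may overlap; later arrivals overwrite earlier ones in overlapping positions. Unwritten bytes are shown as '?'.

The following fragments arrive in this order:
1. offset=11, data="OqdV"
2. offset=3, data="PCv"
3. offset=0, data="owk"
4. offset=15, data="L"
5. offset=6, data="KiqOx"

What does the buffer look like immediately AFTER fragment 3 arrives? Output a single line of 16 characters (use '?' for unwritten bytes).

Answer: owkPCv?????OqdV?

Derivation:
Fragment 1: offset=11 data="OqdV" -> buffer=???????????OqdV?
Fragment 2: offset=3 data="PCv" -> buffer=???PCv?????OqdV?
Fragment 3: offset=0 data="owk" -> buffer=owkPCv?????OqdV?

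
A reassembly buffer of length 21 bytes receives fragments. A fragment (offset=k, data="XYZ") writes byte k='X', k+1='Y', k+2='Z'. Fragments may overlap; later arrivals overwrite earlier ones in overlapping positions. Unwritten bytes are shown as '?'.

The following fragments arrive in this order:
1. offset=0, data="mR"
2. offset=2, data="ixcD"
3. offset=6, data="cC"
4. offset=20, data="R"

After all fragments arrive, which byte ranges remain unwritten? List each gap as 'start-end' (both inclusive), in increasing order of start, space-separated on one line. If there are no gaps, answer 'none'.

Fragment 1: offset=0 len=2
Fragment 2: offset=2 len=4
Fragment 3: offset=6 len=2
Fragment 4: offset=20 len=1
Gaps: 8-19

Answer: 8-19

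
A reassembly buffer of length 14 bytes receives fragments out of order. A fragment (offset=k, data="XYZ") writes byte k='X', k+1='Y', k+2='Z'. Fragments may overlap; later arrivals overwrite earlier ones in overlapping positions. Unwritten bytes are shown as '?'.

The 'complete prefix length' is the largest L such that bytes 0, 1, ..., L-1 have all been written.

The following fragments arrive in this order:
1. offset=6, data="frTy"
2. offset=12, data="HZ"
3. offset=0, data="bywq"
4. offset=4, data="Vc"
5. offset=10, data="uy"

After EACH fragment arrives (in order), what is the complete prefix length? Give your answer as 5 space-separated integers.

Answer: 0 0 4 10 14

Derivation:
Fragment 1: offset=6 data="frTy" -> buffer=??????frTy???? -> prefix_len=0
Fragment 2: offset=12 data="HZ" -> buffer=??????frTy??HZ -> prefix_len=0
Fragment 3: offset=0 data="bywq" -> buffer=bywq??frTy??HZ -> prefix_len=4
Fragment 4: offset=4 data="Vc" -> buffer=bywqVcfrTy??HZ -> prefix_len=10
Fragment 5: offset=10 data="uy" -> buffer=bywqVcfrTyuyHZ -> prefix_len=14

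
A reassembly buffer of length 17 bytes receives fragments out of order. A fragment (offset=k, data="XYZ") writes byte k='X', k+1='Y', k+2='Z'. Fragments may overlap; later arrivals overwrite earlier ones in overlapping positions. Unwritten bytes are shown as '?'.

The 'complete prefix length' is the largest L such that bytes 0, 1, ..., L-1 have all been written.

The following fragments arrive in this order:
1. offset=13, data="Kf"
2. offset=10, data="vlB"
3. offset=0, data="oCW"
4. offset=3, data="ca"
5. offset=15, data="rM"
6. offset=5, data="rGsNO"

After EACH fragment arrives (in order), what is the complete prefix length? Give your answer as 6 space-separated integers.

Answer: 0 0 3 5 5 17

Derivation:
Fragment 1: offset=13 data="Kf" -> buffer=?????????????Kf?? -> prefix_len=0
Fragment 2: offset=10 data="vlB" -> buffer=??????????vlBKf?? -> prefix_len=0
Fragment 3: offset=0 data="oCW" -> buffer=oCW???????vlBKf?? -> prefix_len=3
Fragment 4: offset=3 data="ca" -> buffer=oCWca?????vlBKf?? -> prefix_len=5
Fragment 5: offset=15 data="rM" -> buffer=oCWca?????vlBKfrM -> prefix_len=5
Fragment 6: offset=5 data="rGsNO" -> buffer=oCWcarGsNOvlBKfrM -> prefix_len=17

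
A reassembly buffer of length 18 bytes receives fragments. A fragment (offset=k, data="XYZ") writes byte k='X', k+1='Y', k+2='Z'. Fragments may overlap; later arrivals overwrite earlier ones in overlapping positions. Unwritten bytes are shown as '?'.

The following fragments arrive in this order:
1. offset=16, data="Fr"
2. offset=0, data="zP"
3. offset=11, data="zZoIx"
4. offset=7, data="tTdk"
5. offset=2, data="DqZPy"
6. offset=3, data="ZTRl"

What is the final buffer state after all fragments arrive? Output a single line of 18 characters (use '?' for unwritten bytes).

Fragment 1: offset=16 data="Fr" -> buffer=????????????????Fr
Fragment 2: offset=0 data="zP" -> buffer=zP??????????????Fr
Fragment 3: offset=11 data="zZoIx" -> buffer=zP?????????zZoIxFr
Fragment 4: offset=7 data="tTdk" -> buffer=zP?????tTdkzZoIxFr
Fragment 5: offset=2 data="DqZPy" -> buffer=zPDqZPytTdkzZoIxFr
Fragment 6: offset=3 data="ZTRl" -> buffer=zPDZTRltTdkzZoIxFr

Answer: zPDZTRltTdkzZoIxFr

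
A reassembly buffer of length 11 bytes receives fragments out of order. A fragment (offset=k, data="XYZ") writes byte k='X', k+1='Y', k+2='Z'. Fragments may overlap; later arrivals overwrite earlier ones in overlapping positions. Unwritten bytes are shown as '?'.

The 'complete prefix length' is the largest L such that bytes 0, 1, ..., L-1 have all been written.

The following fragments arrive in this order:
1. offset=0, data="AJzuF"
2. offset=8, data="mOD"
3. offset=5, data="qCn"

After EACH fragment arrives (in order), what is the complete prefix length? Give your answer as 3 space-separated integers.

Answer: 5 5 11

Derivation:
Fragment 1: offset=0 data="AJzuF" -> buffer=AJzuF?????? -> prefix_len=5
Fragment 2: offset=8 data="mOD" -> buffer=AJzuF???mOD -> prefix_len=5
Fragment 3: offset=5 data="qCn" -> buffer=AJzuFqCnmOD -> prefix_len=11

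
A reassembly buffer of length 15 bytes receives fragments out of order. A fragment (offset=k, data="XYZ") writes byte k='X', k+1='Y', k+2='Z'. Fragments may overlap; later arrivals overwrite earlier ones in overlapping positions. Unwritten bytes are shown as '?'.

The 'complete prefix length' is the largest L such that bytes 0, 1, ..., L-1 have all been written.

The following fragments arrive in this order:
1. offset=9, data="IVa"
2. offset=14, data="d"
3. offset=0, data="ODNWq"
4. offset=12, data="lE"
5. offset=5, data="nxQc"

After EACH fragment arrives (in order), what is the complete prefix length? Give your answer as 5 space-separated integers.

Fragment 1: offset=9 data="IVa" -> buffer=?????????IVa??? -> prefix_len=0
Fragment 2: offset=14 data="d" -> buffer=?????????IVa??d -> prefix_len=0
Fragment 3: offset=0 data="ODNWq" -> buffer=ODNWq????IVa??d -> prefix_len=5
Fragment 4: offset=12 data="lE" -> buffer=ODNWq????IValEd -> prefix_len=5
Fragment 5: offset=5 data="nxQc" -> buffer=ODNWqnxQcIValEd -> prefix_len=15

Answer: 0 0 5 5 15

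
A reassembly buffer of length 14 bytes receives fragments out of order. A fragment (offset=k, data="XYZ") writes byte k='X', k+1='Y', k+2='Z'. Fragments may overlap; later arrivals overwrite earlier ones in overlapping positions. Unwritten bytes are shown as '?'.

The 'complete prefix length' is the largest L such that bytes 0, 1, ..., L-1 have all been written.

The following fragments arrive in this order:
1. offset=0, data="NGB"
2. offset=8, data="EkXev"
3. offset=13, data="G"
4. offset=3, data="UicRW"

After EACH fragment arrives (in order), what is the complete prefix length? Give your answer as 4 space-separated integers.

Fragment 1: offset=0 data="NGB" -> buffer=NGB??????????? -> prefix_len=3
Fragment 2: offset=8 data="EkXev" -> buffer=NGB?????EkXev? -> prefix_len=3
Fragment 3: offset=13 data="G" -> buffer=NGB?????EkXevG -> prefix_len=3
Fragment 4: offset=3 data="UicRW" -> buffer=NGBUicRWEkXevG -> prefix_len=14

Answer: 3 3 3 14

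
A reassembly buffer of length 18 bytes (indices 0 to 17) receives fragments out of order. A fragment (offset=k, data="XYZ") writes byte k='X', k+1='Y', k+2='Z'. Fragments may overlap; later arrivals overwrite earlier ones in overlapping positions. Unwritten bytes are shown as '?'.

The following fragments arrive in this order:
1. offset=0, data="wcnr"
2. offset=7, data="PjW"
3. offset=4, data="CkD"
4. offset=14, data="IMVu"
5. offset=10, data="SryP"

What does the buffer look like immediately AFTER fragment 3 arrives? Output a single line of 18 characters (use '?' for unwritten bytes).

Answer: wcnrCkDPjW????????

Derivation:
Fragment 1: offset=0 data="wcnr" -> buffer=wcnr??????????????
Fragment 2: offset=7 data="PjW" -> buffer=wcnr???PjW????????
Fragment 3: offset=4 data="CkD" -> buffer=wcnrCkDPjW????????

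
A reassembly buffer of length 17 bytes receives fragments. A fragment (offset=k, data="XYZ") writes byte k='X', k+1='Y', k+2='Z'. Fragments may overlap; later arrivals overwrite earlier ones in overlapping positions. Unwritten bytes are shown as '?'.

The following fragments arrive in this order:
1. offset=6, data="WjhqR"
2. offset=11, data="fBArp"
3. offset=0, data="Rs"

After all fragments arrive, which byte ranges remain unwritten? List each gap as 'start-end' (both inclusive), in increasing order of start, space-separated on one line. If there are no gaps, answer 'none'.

Answer: 2-5 16-16

Derivation:
Fragment 1: offset=6 len=5
Fragment 2: offset=11 len=5
Fragment 3: offset=0 len=2
Gaps: 2-5 16-16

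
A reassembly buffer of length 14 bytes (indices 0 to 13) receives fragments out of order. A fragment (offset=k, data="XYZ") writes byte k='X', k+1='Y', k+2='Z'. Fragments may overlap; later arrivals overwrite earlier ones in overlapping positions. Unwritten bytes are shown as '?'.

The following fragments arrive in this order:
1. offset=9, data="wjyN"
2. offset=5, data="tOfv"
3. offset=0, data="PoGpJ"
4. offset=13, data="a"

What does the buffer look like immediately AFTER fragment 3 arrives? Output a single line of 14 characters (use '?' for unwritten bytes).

Fragment 1: offset=9 data="wjyN" -> buffer=?????????wjyN?
Fragment 2: offset=5 data="tOfv" -> buffer=?????tOfvwjyN?
Fragment 3: offset=0 data="PoGpJ" -> buffer=PoGpJtOfvwjyN?

Answer: PoGpJtOfvwjyN?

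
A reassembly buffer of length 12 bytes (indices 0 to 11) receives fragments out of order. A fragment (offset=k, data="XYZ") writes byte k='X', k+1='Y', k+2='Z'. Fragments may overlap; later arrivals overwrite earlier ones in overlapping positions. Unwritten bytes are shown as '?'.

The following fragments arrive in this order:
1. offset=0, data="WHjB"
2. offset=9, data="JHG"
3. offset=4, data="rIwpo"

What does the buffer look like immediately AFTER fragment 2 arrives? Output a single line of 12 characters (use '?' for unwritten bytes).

Fragment 1: offset=0 data="WHjB" -> buffer=WHjB????????
Fragment 2: offset=9 data="JHG" -> buffer=WHjB?????JHG

Answer: WHjB?????JHG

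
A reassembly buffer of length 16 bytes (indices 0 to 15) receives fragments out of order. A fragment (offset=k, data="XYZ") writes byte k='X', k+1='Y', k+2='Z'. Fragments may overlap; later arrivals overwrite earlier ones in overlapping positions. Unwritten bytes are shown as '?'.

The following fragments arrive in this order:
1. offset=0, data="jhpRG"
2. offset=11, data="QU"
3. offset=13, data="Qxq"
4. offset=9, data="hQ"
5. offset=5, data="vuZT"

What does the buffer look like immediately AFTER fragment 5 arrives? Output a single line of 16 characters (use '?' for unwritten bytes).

Answer: jhpRGvuZThQQUQxq

Derivation:
Fragment 1: offset=0 data="jhpRG" -> buffer=jhpRG???????????
Fragment 2: offset=11 data="QU" -> buffer=jhpRG??????QU???
Fragment 3: offset=13 data="Qxq" -> buffer=jhpRG??????QUQxq
Fragment 4: offset=9 data="hQ" -> buffer=jhpRG????hQQUQxq
Fragment 5: offset=5 data="vuZT" -> buffer=jhpRGvuZThQQUQxq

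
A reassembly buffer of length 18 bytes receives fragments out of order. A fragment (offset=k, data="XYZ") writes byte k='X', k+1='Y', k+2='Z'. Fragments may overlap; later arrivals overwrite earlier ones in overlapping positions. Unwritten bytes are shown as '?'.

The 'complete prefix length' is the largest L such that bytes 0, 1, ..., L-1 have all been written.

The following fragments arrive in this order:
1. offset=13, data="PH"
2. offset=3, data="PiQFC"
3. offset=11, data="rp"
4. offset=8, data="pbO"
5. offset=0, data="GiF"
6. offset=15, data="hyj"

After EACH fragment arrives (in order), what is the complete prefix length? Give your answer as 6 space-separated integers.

Fragment 1: offset=13 data="PH" -> buffer=?????????????PH??? -> prefix_len=0
Fragment 2: offset=3 data="PiQFC" -> buffer=???PiQFC?????PH??? -> prefix_len=0
Fragment 3: offset=11 data="rp" -> buffer=???PiQFC???rpPH??? -> prefix_len=0
Fragment 4: offset=8 data="pbO" -> buffer=???PiQFCpbOrpPH??? -> prefix_len=0
Fragment 5: offset=0 data="GiF" -> buffer=GiFPiQFCpbOrpPH??? -> prefix_len=15
Fragment 6: offset=15 data="hyj" -> buffer=GiFPiQFCpbOrpPHhyj -> prefix_len=18

Answer: 0 0 0 0 15 18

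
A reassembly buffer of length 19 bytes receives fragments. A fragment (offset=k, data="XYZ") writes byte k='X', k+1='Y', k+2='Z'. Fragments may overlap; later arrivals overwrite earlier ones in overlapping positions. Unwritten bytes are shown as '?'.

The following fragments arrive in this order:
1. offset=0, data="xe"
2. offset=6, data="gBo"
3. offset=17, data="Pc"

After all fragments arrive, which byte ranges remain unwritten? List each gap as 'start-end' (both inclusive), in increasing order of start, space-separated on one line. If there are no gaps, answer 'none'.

Answer: 2-5 9-16

Derivation:
Fragment 1: offset=0 len=2
Fragment 2: offset=6 len=3
Fragment 3: offset=17 len=2
Gaps: 2-5 9-16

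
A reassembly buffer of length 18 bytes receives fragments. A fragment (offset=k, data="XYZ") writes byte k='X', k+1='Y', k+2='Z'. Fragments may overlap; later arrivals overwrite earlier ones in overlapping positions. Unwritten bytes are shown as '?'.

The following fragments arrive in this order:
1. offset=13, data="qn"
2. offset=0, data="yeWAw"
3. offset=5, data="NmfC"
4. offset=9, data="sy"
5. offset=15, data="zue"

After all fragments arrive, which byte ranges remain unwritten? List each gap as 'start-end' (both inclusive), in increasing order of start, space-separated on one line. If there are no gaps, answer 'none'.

Fragment 1: offset=13 len=2
Fragment 2: offset=0 len=5
Fragment 3: offset=5 len=4
Fragment 4: offset=9 len=2
Fragment 5: offset=15 len=3
Gaps: 11-12

Answer: 11-12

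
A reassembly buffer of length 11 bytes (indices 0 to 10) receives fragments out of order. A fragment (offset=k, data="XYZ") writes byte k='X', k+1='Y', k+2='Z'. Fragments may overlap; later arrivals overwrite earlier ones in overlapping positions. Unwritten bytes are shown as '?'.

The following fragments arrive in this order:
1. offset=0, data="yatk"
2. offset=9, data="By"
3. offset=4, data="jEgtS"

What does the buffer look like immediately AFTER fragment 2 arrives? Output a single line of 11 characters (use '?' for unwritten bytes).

Answer: yatk?????By

Derivation:
Fragment 1: offset=0 data="yatk" -> buffer=yatk???????
Fragment 2: offset=9 data="By" -> buffer=yatk?????By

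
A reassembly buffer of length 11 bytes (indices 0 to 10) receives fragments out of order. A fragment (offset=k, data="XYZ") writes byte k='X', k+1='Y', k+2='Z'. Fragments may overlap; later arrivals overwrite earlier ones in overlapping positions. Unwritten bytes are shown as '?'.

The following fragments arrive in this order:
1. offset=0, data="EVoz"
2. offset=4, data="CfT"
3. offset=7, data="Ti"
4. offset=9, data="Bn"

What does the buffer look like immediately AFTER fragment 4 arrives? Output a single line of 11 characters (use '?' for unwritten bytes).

Answer: EVozCfTTiBn

Derivation:
Fragment 1: offset=0 data="EVoz" -> buffer=EVoz???????
Fragment 2: offset=4 data="CfT" -> buffer=EVozCfT????
Fragment 3: offset=7 data="Ti" -> buffer=EVozCfTTi??
Fragment 4: offset=9 data="Bn" -> buffer=EVozCfTTiBn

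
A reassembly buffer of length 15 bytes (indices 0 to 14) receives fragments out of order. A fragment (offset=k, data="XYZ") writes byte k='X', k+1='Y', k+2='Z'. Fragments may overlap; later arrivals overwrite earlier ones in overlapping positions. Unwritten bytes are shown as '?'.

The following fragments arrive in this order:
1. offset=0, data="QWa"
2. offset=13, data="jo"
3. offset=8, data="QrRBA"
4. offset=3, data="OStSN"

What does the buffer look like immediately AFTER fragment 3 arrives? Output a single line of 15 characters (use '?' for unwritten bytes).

Answer: QWa?????QrRBAjo

Derivation:
Fragment 1: offset=0 data="QWa" -> buffer=QWa????????????
Fragment 2: offset=13 data="jo" -> buffer=QWa??????????jo
Fragment 3: offset=8 data="QrRBA" -> buffer=QWa?????QrRBAjo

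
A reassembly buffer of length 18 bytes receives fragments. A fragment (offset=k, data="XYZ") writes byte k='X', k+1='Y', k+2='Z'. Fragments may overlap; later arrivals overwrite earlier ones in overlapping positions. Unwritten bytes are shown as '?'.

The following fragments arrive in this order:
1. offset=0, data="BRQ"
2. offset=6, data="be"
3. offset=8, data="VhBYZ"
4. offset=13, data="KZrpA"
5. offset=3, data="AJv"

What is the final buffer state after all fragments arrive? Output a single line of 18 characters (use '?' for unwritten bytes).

Answer: BRQAJvbeVhBYZKZrpA

Derivation:
Fragment 1: offset=0 data="BRQ" -> buffer=BRQ???????????????
Fragment 2: offset=6 data="be" -> buffer=BRQ???be??????????
Fragment 3: offset=8 data="VhBYZ" -> buffer=BRQ???beVhBYZ?????
Fragment 4: offset=13 data="KZrpA" -> buffer=BRQ???beVhBYZKZrpA
Fragment 5: offset=3 data="AJv" -> buffer=BRQAJvbeVhBYZKZrpA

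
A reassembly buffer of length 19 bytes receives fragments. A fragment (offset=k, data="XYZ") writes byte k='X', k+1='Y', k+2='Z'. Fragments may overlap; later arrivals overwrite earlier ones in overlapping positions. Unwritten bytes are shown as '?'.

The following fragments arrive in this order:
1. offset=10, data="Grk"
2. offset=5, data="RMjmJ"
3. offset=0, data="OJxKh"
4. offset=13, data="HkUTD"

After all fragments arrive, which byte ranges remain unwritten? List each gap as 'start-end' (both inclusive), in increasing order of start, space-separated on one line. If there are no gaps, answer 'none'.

Answer: 18-18

Derivation:
Fragment 1: offset=10 len=3
Fragment 2: offset=5 len=5
Fragment 3: offset=0 len=5
Fragment 4: offset=13 len=5
Gaps: 18-18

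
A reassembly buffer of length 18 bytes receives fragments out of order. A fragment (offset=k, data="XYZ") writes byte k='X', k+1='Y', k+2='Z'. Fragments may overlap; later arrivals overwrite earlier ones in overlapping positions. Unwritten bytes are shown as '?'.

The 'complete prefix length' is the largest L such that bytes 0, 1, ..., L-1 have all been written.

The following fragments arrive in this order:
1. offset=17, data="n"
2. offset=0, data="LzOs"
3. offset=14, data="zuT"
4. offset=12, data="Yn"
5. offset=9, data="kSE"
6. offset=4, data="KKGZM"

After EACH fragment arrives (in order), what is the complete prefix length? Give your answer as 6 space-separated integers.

Answer: 0 4 4 4 4 18

Derivation:
Fragment 1: offset=17 data="n" -> buffer=?????????????????n -> prefix_len=0
Fragment 2: offset=0 data="LzOs" -> buffer=LzOs?????????????n -> prefix_len=4
Fragment 3: offset=14 data="zuT" -> buffer=LzOs??????????zuTn -> prefix_len=4
Fragment 4: offset=12 data="Yn" -> buffer=LzOs????????YnzuTn -> prefix_len=4
Fragment 5: offset=9 data="kSE" -> buffer=LzOs?????kSEYnzuTn -> prefix_len=4
Fragment 6: offset=4 data="KKGZM" -> buffer=LzOsKKGZMkSEYnzuTn -> prefix_len=18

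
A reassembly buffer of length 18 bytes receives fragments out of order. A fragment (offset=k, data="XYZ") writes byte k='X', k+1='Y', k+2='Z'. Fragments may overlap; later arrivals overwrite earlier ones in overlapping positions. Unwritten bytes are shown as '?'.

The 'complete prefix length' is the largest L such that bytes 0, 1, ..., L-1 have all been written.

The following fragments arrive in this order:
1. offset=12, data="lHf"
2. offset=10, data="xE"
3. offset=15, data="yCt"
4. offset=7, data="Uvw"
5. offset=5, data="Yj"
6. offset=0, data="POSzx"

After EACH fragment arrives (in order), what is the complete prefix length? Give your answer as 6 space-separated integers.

Answer: 0 0 0 0 0 18

Derivation:
Fragment 1: offset=12 data="lHf" -> buffer=????????????lHf??? -> prefix_len=0
Fragment 2: offset=10 data="xE" -> buffer=??????????xElHf??? -> prefix_len=0
Fragment 3: offset=15 data="yCt" -> buffer=??????????xElHfyCt -> prefix_len=0
Fragment 4: offset=7 data="Uvw" -> buffer=???????UvwxElHfyCt -> prefix_len=0
Fragment 5: offset=5 data="Yj" -> buffer=?????YjUvwxElHfyCt -> prefix_len=0
Fragment 6: offset=0 data="POSzx" -> buffer=POSzxYjUvwxElHfyCt -> prefix_len=18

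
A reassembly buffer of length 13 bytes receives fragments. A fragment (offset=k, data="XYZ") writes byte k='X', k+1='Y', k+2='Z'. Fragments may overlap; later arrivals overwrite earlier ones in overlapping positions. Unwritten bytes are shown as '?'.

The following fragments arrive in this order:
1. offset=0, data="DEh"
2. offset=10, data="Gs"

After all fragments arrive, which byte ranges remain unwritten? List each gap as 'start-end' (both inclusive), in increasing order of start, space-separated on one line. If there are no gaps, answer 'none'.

Answer: 3-9 12-12

Derivation:
Fragment 1: offset=0 len=3
Fragment 2: offset=10 len=2
Gaps: 3-9 12-12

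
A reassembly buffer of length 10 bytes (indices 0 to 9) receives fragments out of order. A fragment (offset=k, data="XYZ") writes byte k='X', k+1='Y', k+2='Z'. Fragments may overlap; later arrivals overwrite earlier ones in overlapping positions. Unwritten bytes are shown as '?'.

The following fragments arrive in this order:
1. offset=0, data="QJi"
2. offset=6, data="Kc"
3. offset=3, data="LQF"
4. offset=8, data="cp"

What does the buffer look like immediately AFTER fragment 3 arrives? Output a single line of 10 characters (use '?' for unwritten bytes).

Answer: QJiLQFKc??

Derivation:
Fragment 1: offset=0 data="QJi" -> buffer=QJi???????
Fragment 2: offset=6 data="Kc" -> buffer=QJi???Kc??
Fragment 3: offset=3 data="LQF" -> buffer=QJiLQFKc??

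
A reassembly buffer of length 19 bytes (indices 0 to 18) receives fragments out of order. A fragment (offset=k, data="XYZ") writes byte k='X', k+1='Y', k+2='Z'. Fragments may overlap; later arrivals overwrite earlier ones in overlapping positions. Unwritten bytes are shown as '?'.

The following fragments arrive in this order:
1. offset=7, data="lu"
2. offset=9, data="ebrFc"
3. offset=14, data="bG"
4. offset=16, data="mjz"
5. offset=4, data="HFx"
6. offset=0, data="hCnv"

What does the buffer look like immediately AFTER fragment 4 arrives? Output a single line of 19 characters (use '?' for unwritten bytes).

Fragment 1: offset=7 data="lu" -> buffer=???????lu??????????
Fragment 2: offset=9 data="ebrFc" -> buffer=???????luebrFc?????
Fragment 3: offset=14 data="bG" -> buffer=???????luebrFcbG???
Fragment 4: offset=16 data="mjz" -> buffer=???????luebrFcbGmjz

Answer: ???????luebrFcbGmjz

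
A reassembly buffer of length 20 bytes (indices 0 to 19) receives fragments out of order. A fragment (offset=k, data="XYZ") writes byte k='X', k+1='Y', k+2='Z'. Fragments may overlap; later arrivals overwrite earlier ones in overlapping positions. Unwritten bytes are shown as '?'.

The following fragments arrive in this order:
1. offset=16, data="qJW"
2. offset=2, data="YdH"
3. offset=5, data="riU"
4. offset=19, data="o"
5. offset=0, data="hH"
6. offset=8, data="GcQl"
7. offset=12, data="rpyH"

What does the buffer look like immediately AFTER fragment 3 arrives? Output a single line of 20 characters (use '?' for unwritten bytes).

Answer: ??YdHriU????????qJW?

Derivation:
Fragment 1: offset=16 data="qJW" -> buffer=????????????????qJW?
Fragment 2: offset=2 data="YdH" -> buffer=??YdH???????????qJW?
Fragment 3: offset=5 data="riU" -> buffer=??YdHriU????????qJW?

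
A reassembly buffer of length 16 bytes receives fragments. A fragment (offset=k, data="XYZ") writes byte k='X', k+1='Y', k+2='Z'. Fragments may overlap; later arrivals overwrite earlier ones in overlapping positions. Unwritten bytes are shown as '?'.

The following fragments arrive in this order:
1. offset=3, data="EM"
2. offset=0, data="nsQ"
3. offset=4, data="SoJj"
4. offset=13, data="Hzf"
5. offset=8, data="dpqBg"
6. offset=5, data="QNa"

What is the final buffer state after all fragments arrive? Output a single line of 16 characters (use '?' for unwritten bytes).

Answer: nsQESQNadpqBgHzf

Derivation:
Fragment 1: offset=3 data="EM" -> buffer=???EM???????????
Fragment 2: offset=0 data="nsQ" -> buffer=nsQEM???????????
Fragment 3: offset=4 data="SoJj" -> buffer=nsQESoJj????????
Fragment 4: offset=13 data="Hzf" -> buffer=nsQESoJj?????Hzf
Fragment 5: offset=8 data="dpqBg" -> buffer=nsQESoJjdpqBgHzf
Fragment 6: offset=5 data="QNa" -> buffer=nsQESQNadpqBgHzf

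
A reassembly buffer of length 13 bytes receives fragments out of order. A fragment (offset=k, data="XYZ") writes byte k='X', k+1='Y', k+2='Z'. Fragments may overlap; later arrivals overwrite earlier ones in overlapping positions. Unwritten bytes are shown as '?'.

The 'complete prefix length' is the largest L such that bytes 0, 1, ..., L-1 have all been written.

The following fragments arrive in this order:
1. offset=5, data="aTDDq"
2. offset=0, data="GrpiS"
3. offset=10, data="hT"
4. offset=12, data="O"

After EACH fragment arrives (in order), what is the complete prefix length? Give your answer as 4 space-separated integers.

Fragment 1: offset=5 data="aTDDq" -> buffer=?????aTDDq??? -> prefix_len=0
Fragment 2: offset=0 data="GrpiS" -> buffer=GrpiSaTDDq??? -> prefix_len=10
Fragment 3: offset=10 data="hT" -> buffer=GrpiSaTDDqhT? -> prefix_len=12
Fragment 4: offset=12 data="O" -> buffer=GrpiSaTDDqhTO -> prefix_len=13

Answer: 0 10 12 13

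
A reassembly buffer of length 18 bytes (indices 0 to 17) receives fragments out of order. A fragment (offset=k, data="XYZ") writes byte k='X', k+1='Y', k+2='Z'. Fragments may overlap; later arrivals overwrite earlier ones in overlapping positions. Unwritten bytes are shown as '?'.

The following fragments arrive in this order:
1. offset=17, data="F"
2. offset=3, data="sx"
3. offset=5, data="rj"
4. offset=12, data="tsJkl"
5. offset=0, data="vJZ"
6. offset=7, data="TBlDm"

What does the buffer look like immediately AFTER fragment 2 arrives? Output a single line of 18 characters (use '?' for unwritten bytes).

Fragment 1: offset=17 data="F" -> buffer=?????????????????F
Fragment 2: offset=3 data="sx" -> buffer=???sx????????????F

Answer: ???sx????????????F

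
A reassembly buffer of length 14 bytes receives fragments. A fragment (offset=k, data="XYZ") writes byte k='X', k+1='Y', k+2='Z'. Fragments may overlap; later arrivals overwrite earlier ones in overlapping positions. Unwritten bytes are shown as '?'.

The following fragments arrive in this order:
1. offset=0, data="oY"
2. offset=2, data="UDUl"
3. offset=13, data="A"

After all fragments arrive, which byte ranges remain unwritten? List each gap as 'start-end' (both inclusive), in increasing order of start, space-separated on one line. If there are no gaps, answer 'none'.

Answer: 6-12

Derivation:
Fragment 1: offset=0 len=2
Fragment 2: offset=2 len=4
Fragment 3: offset=13 len=1
Gaps: 6-12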